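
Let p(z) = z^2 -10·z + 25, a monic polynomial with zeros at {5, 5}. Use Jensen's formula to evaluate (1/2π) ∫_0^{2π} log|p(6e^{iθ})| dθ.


Zeros: 5, 5; r = 6.
Inside |z| < r: 5, 5. Outside (|z| ≥ r): ∅.
p(0) = 25, so log|p(0)| = log(25) = 3.2189.
Apply Jensen: I(r) = log|p(0)| + Σ_k log(r/|z_k|), summed over zeros inside |z| < r.
  log(r/|z_k|) for z_k = 5: log(6/5) = 0.1823
  log(r/|z_k|) for z_k = 5: log(6/5) = 0.1823
Sum over inside zeros: 0.3646.
I(r) = log|p(0)| + (inside sum) = 3.2189 + 0.3646 = 3.5835.
Closed form (all zeros inside, monic): I(r) = n·log(r) = 2·log(6) = 3.5835. ✓

I(r) ≈ 3.5835.


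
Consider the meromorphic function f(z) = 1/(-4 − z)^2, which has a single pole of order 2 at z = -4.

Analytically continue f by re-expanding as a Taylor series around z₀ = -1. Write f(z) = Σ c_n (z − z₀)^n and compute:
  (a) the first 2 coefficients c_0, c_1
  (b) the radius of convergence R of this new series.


Let w = z − z₀, so z = z₀ + w.
Then -4 − z = -4 − (z₀ + w) = (-4 − z₀) − w = -3 − w.
f(z) = 1/(-3 − w)^2 = (1/(-3)^2) · (1 − w/(-3))^{−2}.
By the binomial series (1−u)^{−2} = Σ_{n≥0} C(n+1, 1) u^n for |u|<1, with u = w/(-3):
  c_n = C(n+1, 1) / (-3)^(n+2).
  c_0 = 1/(-3)^2 = 1/9.
  c_1 = 2/(-3)^3 = -2/27.
The series is valid for |w/d| < 1, i.e. |z − z₀| < |d|.
Radius of convergence: R = |-4 − z₀| = |-3| = 3 (distance from z₀ to the singularity z = -4).

c_0 = 1/9, c_1 = -2/27; R = 3.


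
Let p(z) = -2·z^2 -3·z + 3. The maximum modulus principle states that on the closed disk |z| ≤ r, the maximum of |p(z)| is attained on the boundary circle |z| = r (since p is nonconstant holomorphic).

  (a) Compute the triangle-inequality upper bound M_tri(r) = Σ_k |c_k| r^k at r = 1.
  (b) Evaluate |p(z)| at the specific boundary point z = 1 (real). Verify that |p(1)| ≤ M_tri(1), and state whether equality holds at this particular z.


Coefficients: c_0 = 3, c_1 = -3, c_2 = -2. Radius r = 1.
Part (a). Triangle bound: M_tri(r) = Σ_k |c_k| r^k
  = |3|·1^0 + |-3|·1^1 + |-2|·1^2
  = 3 + 3 + 2 = 8.
This bounds M(r) := max_{|z|=r} |p(z)| from above; equality holds iff all terms c_k z^k can be made to align in phase at a single z on |z|=r.
Part (b). At z = 1 (real, on the circle |z| = r):
  p(1) = (3)·1^0 + (-3)·1^1 + (-2)·1^2 = -2.
  |p(1)| = 2.
Check: |p(1)| = 2 ≤ 8 = M_tri(1). ✓ Equality does not hold at z = 1 (the coefficients have mixed signs, so the terms do not all align in phase there).

M_tri(1) = 8; |p(1)| = 2; equality at z=1: no.


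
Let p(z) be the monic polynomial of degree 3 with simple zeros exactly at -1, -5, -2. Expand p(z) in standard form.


The polynomial is p(z) = ∏_{α ∈ S} (z − α), where S = {-1, -5, -2}.
Expanding the product yields: p(z) = z^3 + 8·z^2 + 17·z + 10.
The resulting polynomial has degree 3 and real coefficients as required.

p(z) = z^3 + 8·z^2 + 17·z + 10.


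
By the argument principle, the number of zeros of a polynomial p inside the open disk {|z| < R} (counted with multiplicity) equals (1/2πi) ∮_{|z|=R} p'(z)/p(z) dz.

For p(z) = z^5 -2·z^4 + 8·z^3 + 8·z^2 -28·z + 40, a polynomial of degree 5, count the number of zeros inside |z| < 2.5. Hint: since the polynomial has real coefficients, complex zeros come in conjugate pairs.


The zeros of p are: (1 + 3i), (1 - 3i), (1 + 1i), (1 - 1i), -2.
Their magnitudes are: 3.162, 3.162, 1.414, 1.414, 2.
Zeros with |z| < R = 2.5: (1 + 1i), (1 - 1i), -2.
Count = 3.
By the argument principle, (1/2πi) ∮_{|z|=R} p'(z)/p(z) dz equals exactly this count.

Number of zeros inside |z| < 2.5: 3.


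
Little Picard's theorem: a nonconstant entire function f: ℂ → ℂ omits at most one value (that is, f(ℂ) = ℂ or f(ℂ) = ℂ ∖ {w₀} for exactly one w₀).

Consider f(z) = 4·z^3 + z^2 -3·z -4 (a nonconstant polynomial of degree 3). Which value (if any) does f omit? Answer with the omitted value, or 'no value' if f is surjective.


Little Picard bounds the complement of f(ℂ) to at most one point.
For every w ∈ ℂ, the equation p(z) − w = 0 is a nonconstant polynomial in z and hence has at least one root by the fundamental theorem of algebra. So p is surjective onto ℂ, omitting no value.

Omitted value: no value.


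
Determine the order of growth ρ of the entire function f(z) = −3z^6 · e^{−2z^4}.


M(r) = max_{|z|=r} |-3|·|z|^6·|e^{−2z^4}| = 3·r^6 · e^{2r^4} (the factors attain their maxima compatibly on |z|=r). Then log M(r) = log 3 + 6·log r + 2r^4, dominated by the last term, so log log M(r) ~ 4·log r. The polynomial factor -3z^6 contributes only a log r term and does not affect the order. ρ = 4.
Therefore ρ = 4.

Order ρ = 4.


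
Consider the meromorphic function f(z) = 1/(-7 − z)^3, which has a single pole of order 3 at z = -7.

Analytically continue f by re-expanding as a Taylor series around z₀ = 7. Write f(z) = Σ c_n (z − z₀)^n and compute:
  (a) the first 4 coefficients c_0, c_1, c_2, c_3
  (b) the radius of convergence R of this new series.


Let w = z − z₀, so z = z₀ + w.
Then -7 − z = -7 − (z₀ + w) = (-7 − z₀) − w = -14 − w.
f(z) = 1/(-14 − w)^3 = (1/(-14)^3) · (1 − w/(-14))^{−3}.
By the binomial series (1−u)^{−3} = Σ_{n≥0} C(n+2, 2) u^n for |u|<1, with u = w/(-14):
  c_n = C(n+2, 2) / (-14)^(n+3).
  c_0 = 1/(-14)^3 = -1/2744.
  c_1 = 3/(-14)^4 = 3/38416.
  c_2 = 6/(-14)^5 = -3/268912.
  c_3 = 10/(-14)^6 = 5/3764768.
The series is valid for |w/d| < 1, i.e. |z − z₀| < |d|.
Radius of convergence: R = |-7 − z₀| = |-14| = 14 (distance from z₀ to the singularity z = -7).

c_0 = -1/2744, c_1 = 3/38416, c_2 = -3/268912, c_3 = 5/3764768; R = 14.


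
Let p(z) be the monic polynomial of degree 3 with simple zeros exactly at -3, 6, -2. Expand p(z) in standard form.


The polynomial is p(z) = ∏_{α ∈ S} (z − α), where S = {-3, 6, -2}.
Expanding the product yields: p(z) = z^3 -z^2 -24·z -36.
The resulting polynomial has degree 3 and real coefficients as required.

p(z) = z^3 -z^2 -24·z -36.


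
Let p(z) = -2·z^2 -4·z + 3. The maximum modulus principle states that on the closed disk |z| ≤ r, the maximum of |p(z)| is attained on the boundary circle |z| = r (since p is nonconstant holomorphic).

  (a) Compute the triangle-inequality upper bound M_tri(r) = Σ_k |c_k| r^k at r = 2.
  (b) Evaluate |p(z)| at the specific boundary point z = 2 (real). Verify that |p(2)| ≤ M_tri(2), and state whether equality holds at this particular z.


Coefficients: c_0 = 3, c_1 = -4, c_2 = -2. Radius r = 2.
Part (a). Triangle bound: M_tri(r) = Σ_k |c_k| r^k
  = |3|·2^0 + |-4|·2^1 + |-2|·2^2
  = 3 + 8 + 8 = 19.
This bounds M(r) := max_{|z|=r} |p(z)| from above; equality holds iff all terms c_k z^k can be made to align in phase at a single z on |z|=r.
Part (b). At z = 2 (real, on the circle |z| = r):
  p(2) = (3)·2^0 + (-4)·2^1 + (-2)·2^2 = -13.
  |p(2)| = 13.
Check: |p(2)| = 13 ≤ 19 = M_tri(2). ✓ Equality does not hold at z = 2 (the coefficients have mixed signs, so the terms do not all align in phase there).

M_tri(2) = 19; |p(2)| = 13; equality at z=2: no.


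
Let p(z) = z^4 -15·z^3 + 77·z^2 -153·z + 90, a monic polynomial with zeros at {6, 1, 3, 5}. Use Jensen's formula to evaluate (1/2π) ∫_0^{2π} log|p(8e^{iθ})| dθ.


Zeros: 1, 3, 5, 6; r = 8.
Inside |z| < r: 1, 3, 5, 6. Outside (|z| ≥ r): ∅.
p(0) = 90, so log|p(0)| = log(90) = 4.4998.
Apply Jensen: I(r) = log|p(0)| + Σ_k log(r/|z_k|), summed over zeros inside |z| < r.
  log(r/|z_k|) for z_k = 6: log(8/6) = 0.2877
  log(r/|z_k|) for z_k = 1: log(8/1) = 2.0794
  log(r/|z_k|) for z_k = 3: log(8/3) = 0.9808
  log(r/|z_k|) for z_k = 5: log(8/5) = 0.4700
Sum over inside zeros: 3.8180.
I(r) = log|p(0)| + (inside sum) = 4.4998 + 3.8180 = 8.3178.
Closed form (all zeros inside, monic): I(r) = n·log(r) = 4·log(8) = 8.3178. ✓

I(r) ≈ 8.3178.


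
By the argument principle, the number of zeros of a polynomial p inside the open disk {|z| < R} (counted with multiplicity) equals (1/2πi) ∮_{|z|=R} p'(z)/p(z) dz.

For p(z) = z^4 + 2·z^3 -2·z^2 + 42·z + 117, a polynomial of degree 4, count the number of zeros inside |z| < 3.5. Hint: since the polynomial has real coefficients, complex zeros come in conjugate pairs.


The zeros of p are: -3, -3, (2 + 3i), (2 - 3i).
Their magnitudes are: 3, 3, 3.606, 3.606.
Zeros with |z| < R = 3.5: -3, -3.
Count = 2.
By the argument principle, (1/2πi) ∮_{|z|=R} p'(z)/p(z) dz equals exactly this count.

Number of zeros inside |z| < 3.5: 2.


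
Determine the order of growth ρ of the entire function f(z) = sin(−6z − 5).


sin(w) is a linear combination of e^{iw} and e^{−iw} (or e^w, e^{−w} in the hyperbolic case), so |sin(w)| ≤ e^{|w|}. With w = −6z − 5, |w| ≤ 6|z| + 5 = 6r + 5 on |z| = r, giving M(r) ≤ e^{6r + 5}, so ρ ≤ 1. On a suitable ray (z = it for sin/cos; z = t for sinh/cosh, t real → ∞), |sin(−6z − 5)| grows like e^{6|t|}/2, so ρ ≥ 1. Hence ρ = 1.
Therefore ρ = 1.

Order ρ = 1.


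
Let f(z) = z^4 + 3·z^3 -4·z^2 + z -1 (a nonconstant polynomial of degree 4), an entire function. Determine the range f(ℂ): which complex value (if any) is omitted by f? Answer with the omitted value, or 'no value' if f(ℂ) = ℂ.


Little Picard bounds the complement of f(ℂ) to at most one point.
For every w ∈ ℂ, the equation p(z) − w = 0 is a nonconstant polynomial in z and hence has at least one root by the fundamental theorem of algebra. So p is surjective onto ℂ, omitting no value.

Omitted value: no value.


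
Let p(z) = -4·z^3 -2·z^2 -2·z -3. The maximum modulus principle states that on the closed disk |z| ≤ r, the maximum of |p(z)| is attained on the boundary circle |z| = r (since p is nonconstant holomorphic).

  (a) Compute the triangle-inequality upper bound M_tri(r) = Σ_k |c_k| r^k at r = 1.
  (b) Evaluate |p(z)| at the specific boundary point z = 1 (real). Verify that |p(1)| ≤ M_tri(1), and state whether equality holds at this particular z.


Coefficients: c_0 = -3, c_1 = -2, c_2 = -2, c_3 = -4. Radius r = 1.
Part (a). Triangle bound: M_tri(r) = Σ_k |c_k| r^k
  = |-3|·1^0 + |-2|·1^1 + |-2|·1^2 + |-4|·1^3
  = 3 + 2 + 2 + 4 = 11.
This bounds M(r) := max_{|z|=r} |p(z)| from above; equality holds iff all terms c_k z^k can be made to align in phase at a single z on |z|=r.
Part (b). At z = 1 (real, on the circle |z| = r):
  p(1) = (-3)·1^0 + (-2)·1^1 + (-2)·1^2 + (-4)·1^3 = -11.
  |p(1)| = 11.
Since all nonzero coefficients share the same sign, |p(1)| = 11 = M_tri(1); the triangle bound is attained at z = 1, so in fact M(r) = 11.

M_tri(1) = 11; |p(1)| = 11; equality at z=1: yes.


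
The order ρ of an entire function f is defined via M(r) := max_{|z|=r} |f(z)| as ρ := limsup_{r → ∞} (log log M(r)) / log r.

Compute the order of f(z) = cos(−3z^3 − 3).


Write cos(w) = (e^{iw} ± e^{−iw})/(2 or 2i), so |cos(w)| ≤ e^{|w|}. With w = −3z^3 − 3, |w| ≤ 3r^3 + 3 on |z|=r, giving M(r) ≤ e^{3r^3 + 3} and ρ ≤ 3. For the lower bound, choose z on |z|=r with -3z^3 purely imaginary of modulus 3r^3; then |cos(−3z^3 − 3)| grows like e^{3r^3}/2, so ρ ≥ 3. Hence ρ = 3.
Therefore ρ = 3.

Order ρ = 3.


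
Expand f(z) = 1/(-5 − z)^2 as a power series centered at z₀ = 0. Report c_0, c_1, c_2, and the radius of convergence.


Let w = z − z₀, so z = z₀ + w.
Then -5 − z = -5 − (z₀ + w) = (-5 − z₀) − w = -5 − w.
f(z) = 1/(-5 − w)^2 = (1/(-5)^2) · (1 − w/(-5))^{−2}.
By the binomial series (1−u)^{−2} = Σ_{n≥0} C(n+1, 1) u^n for |u|<1, with u = w/(-5):
  c_n = C(n+1, 1) / (-5)^(n+2).
  c_0 = 1/(-5)^2 = 1/25.
  c_1 = 2/(-5)^3 = -2/125.
  c_2 = 3/(-5)^4 = 3/625.
The series is valid for |w/d| < 1, i.e. |z − z₀| < |d|.
Radius of convergence: R = |-5 − z₀| = |-5| = 5 (distance from z₀ to the singularity z = -5).

c_0 = 1/25, c_1 = -2/125, c_2 = 3/625; R = 5.


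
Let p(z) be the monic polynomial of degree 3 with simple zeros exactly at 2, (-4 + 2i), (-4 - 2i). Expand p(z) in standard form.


The polynomial is p(z) = ∏_{α ∈ S} (z − α), where S = {2, (-4 + 2i), (-4 - 2i)}.
Expanding the product yields: p(z) = z^3 + 6·z^2 + 4·z -40.
Note conjugate pairs combine to real quadratics: (z − (-4+2i))(z − (-4−2i)) = z² + 8z + 20.
The resulting polynomial has degree 3 and real coefficients as required.

p(z) = z^3 + 6·z^2 + 4·z -40.


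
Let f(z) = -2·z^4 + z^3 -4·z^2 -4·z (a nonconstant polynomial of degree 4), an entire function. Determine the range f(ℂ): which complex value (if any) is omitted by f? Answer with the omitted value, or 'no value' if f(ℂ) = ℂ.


Little Picard bounds the complement of f(ℂ) to at most one point.
For every w ∈ ℂ, the equation p(z) − w = 0 is a nonconstant polynomial in z and hence has at least one root by the fundamental theorem of algebra. So p is surjective onto ℂ, omitting no value.

Omitted value: no value.


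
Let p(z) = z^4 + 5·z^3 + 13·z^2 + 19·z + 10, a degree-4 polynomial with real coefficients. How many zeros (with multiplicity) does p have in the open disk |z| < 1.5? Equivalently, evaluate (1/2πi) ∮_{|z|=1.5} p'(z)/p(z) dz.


The zeros of p are: -2, -1, (-1 + 2i), (-1 - 2i).
Their magnitudes are: 2, 1, 2.236, 2.236.
Zeros with |z| < R = 1.5: -1.
Count = 1.
By the argument principle, (1/2πi) ∮_{|z|=R} p'(z)/p(z) dz equals exactly this count.

Number of zeros inside |z| < 1.5: 1.


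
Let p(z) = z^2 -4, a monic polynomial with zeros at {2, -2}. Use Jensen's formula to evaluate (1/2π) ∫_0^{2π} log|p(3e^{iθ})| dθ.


Zeros: -2, 2; r = 3.
Inside |z| < r: -2, 2. Outside (|z| ≥ r): ∅.
p(0) = -4, so log|p(0)| = log(4) = 1.3863.
Apply Jensen: I(r) = log|p(0)| + Σ_k log(r/|z_k|), summed over zeros inside |z| < r.
  log(r/|z_k|) for z_k = 2: log(3/2) = 0.4055
  log(r/|z_k|) for z_k = -2: log(3/2) = 0.4055
Sum over inside zeros: 0.8109.
I(r) = log|p(0)| + (inside sum) = 1.3863 + 0.8109 = 2.1972.
Closed form (all zeros inside, monic): I(r) = n·log(r) = 2·log(3) = 2.1972. ✓

I(r) ≈ 2.1972.


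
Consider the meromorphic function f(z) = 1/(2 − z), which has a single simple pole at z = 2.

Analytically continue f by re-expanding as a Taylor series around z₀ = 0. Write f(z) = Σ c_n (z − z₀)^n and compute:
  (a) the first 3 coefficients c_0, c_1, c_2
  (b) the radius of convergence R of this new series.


Let w = z − z₀, so z = z₀ + w.
Then 2 − z = 2 − (z₀ + w) = (2 − z₀) − w = 2 − w.
f(z) = 1/(2 − w) = (1/(2)) · 1/(1 − w/(2)) = Σ_{n≥0} w^n / (2)^(n+1).
So c_n = 1/(2)^(n+1):
  c_0 = 1/(2)^1 = 1/2.
  c_1 = 1/(2)^2 = 1/4.
  c_2 = 1/(2)^3 = 1/8.
The series is valid for |w/d| < 1, i.e. |z − z₀| < |d|.
Radius of convergence: R = |2 − z₀| = |2| = 2 (distance from z₀ to the singularity z = 2).

c_0 = 1/2, c_1 = 1/4, c_2 = 1/8; R = 2.


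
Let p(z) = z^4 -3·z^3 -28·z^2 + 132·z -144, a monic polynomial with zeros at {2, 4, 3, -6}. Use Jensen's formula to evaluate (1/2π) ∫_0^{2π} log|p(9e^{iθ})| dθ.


Zeros: -6, 2, 3, 4; r = 9.
Inside |z| < r: -6, 2, 3, 4. Outside (|z| ≥ r): ∅.
p(0) = -144, so log|p(0)| = log(144) = 4.9698.
Apply Jensen: I(r) = log|p(0)| + Σ_k log(r/|z_k|), summed over zeros inside |z| < r.
  log(r/|z_k|) for z_k = 2: log(9/2) = 1.5041
  log(r/|z_k|) for z_k = 4: log(9/4) = 0.8109
  log(r/|z_k|) for z_k = 3: log(9/3) = 1.0986
  log(r/|z_k|) for z_k = -6: log(9/6) = 0.4055
Sum over inside zeros: 3.8191.
I(r) = log|p(0)| + (inside sum) = 4.9698 + 3.8191 = 8.7889.
Closed form (all zeros inside, monic): I(r) = n·log(r) = 4·log(9) = 8.7889. ✓

I(r) ≈ 8.7889.


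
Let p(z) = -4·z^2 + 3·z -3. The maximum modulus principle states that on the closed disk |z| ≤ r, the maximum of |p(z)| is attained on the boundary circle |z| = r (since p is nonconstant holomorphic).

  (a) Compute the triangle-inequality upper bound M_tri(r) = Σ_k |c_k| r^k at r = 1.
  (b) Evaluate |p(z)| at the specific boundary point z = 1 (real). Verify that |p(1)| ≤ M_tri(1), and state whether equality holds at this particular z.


Coefficients: c_0 = -3, c_1 = 3, c_2 = -4. Radius r = 1.
Part (a). Triangle bound: M_tri(r) = Σ_k |c_k| r^k
  = |-3|·1^0 + |3|·1^1 + |-4|·1^2
  = 3 + 3 + 4 = 10.
This bounds M(r) := max_{|z|=r} |p(z)| from above; equality holds iff all terms c_k z^k can be made to align in phase at a single z on |z|=r.
Part (b). At z = 1 (real, on the circle |z| = r):
  p(1) = (-3)·1^0 + (3)·1^1 + (-4)·1^2 = -4.
  |p(1)| = 4.
Check: |p(1)| = 4 ≤ 10 = M_tri(1). ✓ Equality does not hold at z = 1 (the coefficients have mixed signs, so the terms do not all align in phase there).

M_tri(1) = 10; |p(1)| = 4; equality at z=1: no.


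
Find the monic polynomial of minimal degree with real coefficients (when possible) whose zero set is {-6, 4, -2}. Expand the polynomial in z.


The polynomial is p(z) = ∏_{α ∈ S} (z − α), where S = {-6, 4, -2}.
Expanding the product yields: p(z) = z^3 + 4·z^2 -20·z -48.
The resulting polynomial has degree 3 and real coefficients as required.

p(z) = z^3 + 4·z^2 -20·z -48.


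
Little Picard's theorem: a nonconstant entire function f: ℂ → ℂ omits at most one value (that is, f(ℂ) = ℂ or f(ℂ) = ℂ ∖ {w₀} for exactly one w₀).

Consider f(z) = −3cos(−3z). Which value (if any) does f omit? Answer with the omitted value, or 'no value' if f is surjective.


Little Picard bounds the complement of f(ℂ) to at most one point.
cos is entire and surjective onto ℂ: for every w ∈ ℂ, cos(ζ) = w has a solution ζ ∈ ℂ (e.g., via the complex inverse arccos). With ζ = −3z this gives z = ζ/(-3). Then -3·cos(−3z) takes every value in -3·ℂ = ℂ, and adding 0 is a bijection of ℂ. So f is surjective and omits no value. (Note: only on the real line is cos bounded by [−1, 1].)

Omitted value: no value.


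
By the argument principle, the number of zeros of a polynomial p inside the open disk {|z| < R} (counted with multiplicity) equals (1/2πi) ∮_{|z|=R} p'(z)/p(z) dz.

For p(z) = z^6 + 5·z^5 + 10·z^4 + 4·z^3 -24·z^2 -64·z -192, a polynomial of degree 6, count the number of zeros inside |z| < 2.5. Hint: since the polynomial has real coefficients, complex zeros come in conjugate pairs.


The zeros of p are: 2, -3, (0 + 2i), (0 - 2i), (-2 + 2i), (-2 - 2i).
Their magnitudes are: 2, 3, 2, 2, 2.828, 2.828.
Zeros with |z| < R = 2.5: 2, (0 + 2i), (0 - 2i).
Count = 3.
By the argument principle, (1/2πi) ∮_{|z|=R} p'(z)/p(z) dz equals exactly this count.

Number of zeros inside |z| < 2.5: 3.


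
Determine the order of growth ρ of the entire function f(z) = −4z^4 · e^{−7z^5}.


M(r) = max_{|z|=r} |-4|·|z|^4·|e^{−7z^5}| = 4·r^4 · e^{7r^5} (the factors attain their maxima compatibly on |z|=r). Then log M(r) = log 4 + 4·log r + 7r^5, dominated by the last term, so log log M(r) ~ 5·log r. The polynomial factor -4z^4 contributes only a log r term and does not affect the order. ρ = 5.
Therefore ρ = 5.

Order ρ = 5.


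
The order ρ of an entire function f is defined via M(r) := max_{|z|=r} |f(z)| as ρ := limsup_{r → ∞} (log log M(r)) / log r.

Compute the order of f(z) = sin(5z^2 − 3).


Write sin(w) = (e^{iw} ± e^{−iw})/(2 or 2i), so |sin(w)| ≤ e^{|w|}. With w = 5z^2 − 3, |w| ≤ 5r^2 + 3 on |z|=r, giving M(r) ≤ e^{5r^2 + 3} and ρ ≤ 2. For the lower bound, choose z on |z|=r with 5z^2 purely imaginary of modulus 5r^2; then |sin(5z^2 − 3)| grows like e^{5r^2}/2, so ρ ≥ 2. Hence ρ = 2.
Therefore ρ = 2.

Order ρ = 2.


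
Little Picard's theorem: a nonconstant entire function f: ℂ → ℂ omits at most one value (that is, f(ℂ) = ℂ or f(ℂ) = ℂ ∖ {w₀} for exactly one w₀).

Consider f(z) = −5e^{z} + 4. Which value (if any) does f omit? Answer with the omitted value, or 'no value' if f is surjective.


Little Picard bounds the complement of f(ℂ) to at most one point.
e^{z} is never zero on ℂ, so -5·e^{z} takes every value in ℂ ∖ {0}. Adding 4 shifts the range to ℂ ∖ {4}. Thus f omits exactly the value 4.

Omitted value: 4.


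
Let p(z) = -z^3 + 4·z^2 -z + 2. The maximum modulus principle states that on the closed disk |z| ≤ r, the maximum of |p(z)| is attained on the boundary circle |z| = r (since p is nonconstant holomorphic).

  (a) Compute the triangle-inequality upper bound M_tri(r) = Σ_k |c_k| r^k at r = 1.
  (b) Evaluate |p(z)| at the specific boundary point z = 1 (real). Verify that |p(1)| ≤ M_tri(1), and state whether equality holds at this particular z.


Coefficients: c_0 = 2, c_1 = -1, c_2 = 4, c_3 = -1. Radius r = 1.
Part (a). Triangle bound: M_tri(r) = Σ_k |c_k| r^k
  = |2|·1^0 + |-1|·1^1 + |4|·1^2 + |-1|·1^3
  = 2 + 1 + 4 + 1 = 8.
This bounds M(r) := max_{|z|=r} |p(z)| from above; equality holds iff all terms c_k z^k can be made to align in phase at a single z on |z|=r.
Part (b). At z = 1 (real, on the circle |z| = r):
  p(1) = (2)·1^0 + (-1)·1^1 + (4)·1^2 + (-1)·1^3 = 4.
  |p(1)| = 4.
Check: |p(1)| = 4 ≤ 8 = M_tri(1). ✓ Equality does not hold at z = 1 (the coefficients have mixed signs, so the terms do not all align in phase there).

M_tri(1) = 8; |p(1)| = 4; equality at z=1: no.


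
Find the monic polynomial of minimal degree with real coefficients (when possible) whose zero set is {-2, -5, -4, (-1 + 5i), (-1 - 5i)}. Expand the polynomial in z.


The polynomial is p(z) = ∏_{α ∈ S} (z − α), where S = {-2, -5, -4, (-1 + 5i), (-1 - 5i)}.
Expanding the product yields: p(z) = z^5 + 13·z^4 + 86·z^3 + 402·z^2 + 1068·z + 1040.
Note conjugate pairs combine to real quadratics: (z − (-1+5i))(z − (-1−5i)) = z² + 2z + 26.
The resulting polynomial has degree 5 and real coefficients as required.

p(z) = z^5 + 13·z^4 + 86·z^3 + 402·z^2 + 1068·z + 1040.


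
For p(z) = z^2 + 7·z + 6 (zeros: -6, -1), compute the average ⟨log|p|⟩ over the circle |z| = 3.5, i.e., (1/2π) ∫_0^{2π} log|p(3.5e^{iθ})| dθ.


Zeros: -6, -1; r = 3.5.
Inside |z| < r: -1. Outside (|z| ≥ r): -6.
p(0) = 6, so log|p(0)| = log(6) = 1.7918.
Apply Jensen: I(r) = log|p(0)| + Σ_k log(r/|z_k|), summed over zeros inside |z| < r.
  log(r/|z_k|) for z_k = -1: log(3.5/1) = 1.2528
  Outside zeros (-6) contribute nothing to the Jensen sum.
Sum over inside zeros: 1.2528.
I(r) = log|p(0)| + (inside sum) = 1.7918 + 1.2528 = 3.0445.
Note: since some zeros are outside |z| ≤ r, the simplified n·log(r) form does NOT apply — only the inside zeros contribute.

I(r) ≈ 3.0445.


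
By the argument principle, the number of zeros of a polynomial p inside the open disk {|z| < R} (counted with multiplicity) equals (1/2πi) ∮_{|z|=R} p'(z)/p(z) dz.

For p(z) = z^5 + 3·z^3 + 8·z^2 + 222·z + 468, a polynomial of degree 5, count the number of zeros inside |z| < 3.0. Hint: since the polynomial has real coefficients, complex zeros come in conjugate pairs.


The zeros of p are: -2, (-2 + 3i), (-2 - 3i), (3 + 3i), (3 - 3i).
Their magnitudes are: 2, 3.606, 3.606, 4.243, 4.243.
Zeros with |z| < R = 3.0: -2.
Count = 1.
By the argument principle, (1/2πi) ∮_{|z|=R} p'(z)/p(z) dz equals exactly this count.

Number of zeros inside |z| < 3.0: 1.


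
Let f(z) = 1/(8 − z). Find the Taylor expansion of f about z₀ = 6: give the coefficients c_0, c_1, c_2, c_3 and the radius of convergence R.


Let w = z − z₀, so z = z₀ + w.
Then 8 − z = 8 − (z₀ + w) = (8 − z₀) − w = 2 − w.
f(z) = 1/(2 − w) = (1/(2)) · 1/(1 − w/(2)) = Σ_{n≥0} w^n / (2)^(n+1).
So c_n = 1/(2)^(n+1):
  c_0 = 1/(2)^1 = 1/2.
  c_1 = 1/(2)^2 = 1/4.
  c_2 = 1/(2)^3 = 1/8.
  c_3 = 1/(2)^4 = 1/16.
The series is valid for |w/d| < 1, i.e. |z − z₀| < |d|.
Radius of convergence: R = |8 − z₀| = |2| = 2 (distance from z₀ to the singularity z = 8).

c_0 = 1/2, c_1 = 1/4, c_2 = 1/8, c_3 = 1/16; R = 2.


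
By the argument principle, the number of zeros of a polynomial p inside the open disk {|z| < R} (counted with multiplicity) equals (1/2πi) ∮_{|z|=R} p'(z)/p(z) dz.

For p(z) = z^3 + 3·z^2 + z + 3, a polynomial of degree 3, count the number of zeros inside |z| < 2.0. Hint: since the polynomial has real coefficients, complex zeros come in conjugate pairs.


The zeros of p are: -3, (0 + 1i), (0 - 1i).
Their magnitudes are: 3, 1, 1.
Zeros with |z| < R = 2.0: (0 + 1i), (0 - 1i).
Count = 2.
By the argument principle, (1/2πi) ∮_{|z|=R} p'(z)/p(z) dz equals exactly this count.

Number of zeros inside |z| < 2.0: 2.


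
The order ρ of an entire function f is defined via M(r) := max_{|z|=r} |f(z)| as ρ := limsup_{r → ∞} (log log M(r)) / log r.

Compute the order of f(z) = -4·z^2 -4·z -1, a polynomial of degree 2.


|f(z)| ≤ Σ|c_k|·r^k = O(r^2) as r → ∞. Polynomial growth is O(e^{r^ε}) for every ε > 0 (since r^2/e^{r^ε} → 0), so ρ ≤ ε for all ε > 0, i.e. ρ = 0. Every nonconstant polynomial has order 0.
Therefore ρ = 0.

Order ρ = 0.


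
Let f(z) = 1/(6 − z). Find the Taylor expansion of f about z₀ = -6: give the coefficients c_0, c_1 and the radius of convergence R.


Let w = z − z₀, so z = z₀ + w.
Then 6 − z = 6 − (z₀ + w) = (6 − z₀) − w = 12 − w.
f(z) = 1/(12 − w) = (1/(12)) · 1/(1 − w/(12)) = Σ_{n≥0} w^n / (12)^(n+1).
So c_n = 1/(12)^(n+1):
  c_0 = 1/(12)^1 = 1/12.
  c_1 = 1/(12)^2 = 1/144.
The series is valid for |w/d| < 1, i.e. |z − z₀| < |d|.
Radius of convergence: R = |6 − z₀| = |12| = 12 (distance from z₀ to the singularity z = 6).

c_0 = 1/12, c_1 = 1/144; R = 12.


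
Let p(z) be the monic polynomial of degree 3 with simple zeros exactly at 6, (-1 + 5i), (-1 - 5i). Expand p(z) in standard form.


The polynomial is p(z) = ∏_{α ∈ S} (z − α), where S = {6, (-1 + 5i), (-1 - 5i)}.
Expanding the product yields: p(z) = z^3 -4·z^2 + 14·z -156.
Note conjugate pairs combine to real quadratics: (z − (-1+5i))(z − (-1−5i)) = z² + 2z + 26.
The resulting polynomial has degree 3 and real coefficients as required.

p(z) = z^3 -4·z^2 + 14·z -156.


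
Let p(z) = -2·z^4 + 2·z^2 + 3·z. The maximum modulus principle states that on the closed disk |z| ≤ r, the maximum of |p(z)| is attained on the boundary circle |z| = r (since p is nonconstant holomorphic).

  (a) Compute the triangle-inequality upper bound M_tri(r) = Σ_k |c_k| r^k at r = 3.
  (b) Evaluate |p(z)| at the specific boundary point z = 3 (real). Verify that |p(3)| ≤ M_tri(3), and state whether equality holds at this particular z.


Coefficients: c_0 = 0, c_1 = 3, c_2 = 2, c_3 = 0, c_4 = -2. Radius r = 3.
Part (a). Triangle bound: M_tri(r) = Σ_k |c_k| r^k
  = |0|·3^0 + |3|·3^1 + |2|·3^2 + |0|·3^3 + |-2|·3^4
  = 0 + 9 + 18 + 0 + 162 = 189.
This bounds M(r) := max_{|z|=r} |p(z)| from above; equality holds iff all terms c_k z^k can be made to align in phase at a single z on |z|=r.
Part (b). At z = 3 (real, on the circle |z| = r):
  p(3) = (0)·3^0 + (3)·3^1 + (2)·3^2 + (0)·3^3 + (-2)·3^4 = -135.
  |p(3)| = 135.
Check: |p(3)| = 135 ≤ 189 = M_tri(3). ✓ Equality does not hold at z = 3 (the coefficients have mixed signs, so the terms do not all align in phase there).

M_tri(3) = 189; |p(3)| = 135; equality at z=3: no.


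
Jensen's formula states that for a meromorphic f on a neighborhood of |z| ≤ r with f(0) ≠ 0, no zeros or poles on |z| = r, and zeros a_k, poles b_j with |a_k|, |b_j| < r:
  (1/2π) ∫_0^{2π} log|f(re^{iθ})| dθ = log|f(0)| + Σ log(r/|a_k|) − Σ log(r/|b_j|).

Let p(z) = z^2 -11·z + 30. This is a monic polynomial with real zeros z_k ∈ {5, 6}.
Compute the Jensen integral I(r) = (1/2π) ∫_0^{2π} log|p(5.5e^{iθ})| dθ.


Zeros: 5, 6; r = 5.5.
Inside |z| < r: 5. Outside (|z| ≥ r): 6.
p(0) = 30, so log|p(0)| = log(30) = 3.4012.
Apply Jensen: I(r) = log|p(0)| + Σ_k log(r/|z_k|), summed over zeros inside |z| < r.
  log(r/|z_k|) for z_k = 5: log(5.5/5) = 0.0953
  Outside zeros (6) contribute nothing to the Jensen sum.
Sum over inside zeros: 0.0953.
I(r) = log|p(0)| + (inside sum) = 3.4012 + 0.0953 = 3.4965.
Note: since some zeros are outside |z| ≤ r, the simplified n·log(r) form does NOT apply — only the inside zeros contribute.

I(r) ≈ 3.4965.


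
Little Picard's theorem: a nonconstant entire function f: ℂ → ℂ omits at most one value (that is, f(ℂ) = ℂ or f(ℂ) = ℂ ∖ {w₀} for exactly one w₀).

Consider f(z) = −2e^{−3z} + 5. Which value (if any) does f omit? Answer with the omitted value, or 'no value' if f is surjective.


Little Picard bounds the complement of f(ℂ) to at most one point.
e^{−3z} is never zero on ℂ, so -2·e^{−3z} takes every value in ℂ ∖ {0}. Adding 5 shifts the range to ℂ ∖ {5}. Thus f omits exactly the value 5.

Omitted value: 5.


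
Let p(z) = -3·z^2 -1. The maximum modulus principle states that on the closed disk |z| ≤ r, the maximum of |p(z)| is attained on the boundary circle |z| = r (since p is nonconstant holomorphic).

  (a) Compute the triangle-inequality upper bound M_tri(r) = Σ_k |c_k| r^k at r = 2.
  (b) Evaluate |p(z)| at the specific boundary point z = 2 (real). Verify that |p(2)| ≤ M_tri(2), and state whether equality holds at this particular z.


Coefficients: c_0 = -1, c_1 = 0, c_2 = -3. Radius r = 2.
Part (a). Triangle bound: M_tri(r) = Σ_k |c_k| r^k
  = |-1|·2^0 + |0|·2^1 + |-3|·2^2
  = 1 + 0 + 12 = 13.
This bounds M(r) := max_{|z|=r} |p(z)| from above; equality holds iff all terms c_k z^k can be made to align in phase at a single z on |z|=r.
Part (b). At z = 2 (real, on the circle |z| = r):
  p(2) = (-1)·2^0 + (0)·2^1 + (-3)·2^2 = -13.
  |p(2)| = 13.
Since all nonzero coefficients share the same sign, |p(2)| = 13 = M_tri(2); the triangle bound is attained at z = 2, so in fact M(r) = 13.

M_tri(2) = 13; |p(2)| = 13; equality at z=2: yes.


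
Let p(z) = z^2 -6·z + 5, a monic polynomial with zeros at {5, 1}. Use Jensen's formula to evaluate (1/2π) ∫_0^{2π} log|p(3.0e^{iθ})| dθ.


Zeros: 1, 5; r = 3.0.
Inside |z| < r: 1. Outside (|z| ≥ r): 5.
p(0) = 5, so log|p(0)| = log(5) = 1.6094.
Apply Jensen: I(r) = log|p(0)| + Σ_k log(r/|z_k|), summed over zeros inside |z| < r.
  log(r/|z_k|) for z_k = 1: log(3.0/1) = 1.0986
  Outside zeros (5) contribute nothing to the Jensen sum.
Sum over inside zeros: 1.0986.
I(r) = log|p(0)| + (inside sum) = 1.6094 + 1.0986 = 2.7081.
Note: since some zeros are outside |z| ≤ r, the simplified n·log(r) form does NOT apply — only the inside zeros contribute.

I(r) ≈ 2.7081.


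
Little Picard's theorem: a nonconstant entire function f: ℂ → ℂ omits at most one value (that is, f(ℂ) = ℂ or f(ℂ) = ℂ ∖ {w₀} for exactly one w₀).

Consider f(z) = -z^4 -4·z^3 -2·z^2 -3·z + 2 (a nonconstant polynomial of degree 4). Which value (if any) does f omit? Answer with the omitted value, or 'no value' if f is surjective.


Little Picard bounds the complement of f(ℂ) to at most one point.
For every w ∈ ℂ, the equation p(z) − w = 0 is a nonconstant polynomial in z and hence has at least one root by the fundamental theorem of algebra. So p is surjective onto ℂ, omitting no value.

Omitted value: no value.


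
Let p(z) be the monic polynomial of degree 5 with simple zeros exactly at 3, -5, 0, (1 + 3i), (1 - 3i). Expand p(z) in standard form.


The polynomial is p(z) = ∏_{α ∈ S} (z − α), where S = {3, -5, 0, (1 + 3i), (1 - 3i)}.
Expanding the product yields: p(z) = z^5 -9·z^3 + 50·z^2 -150·z.
Note conjugate pairs combine to real quadratics: (z − (1+3i))(z − (1−3i)) = z² − 2z + 10.
The resulting polynomial has degree 5 and real coefficients as required.

p(z) = z^5 -9·z^3 + 50·z^2 -150·z.


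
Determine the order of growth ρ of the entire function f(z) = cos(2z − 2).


cos(w) is a linear combination of e^{iw} and e^{−iw} (or e^w, e^{−w} in the hyperbolic case), so |cos(w)| ≤ e^{|w|}. With w = 2z − 2, |w| ≤ 2|z| + 2 = 2r + 2 on |z| = r, giving M(r) ≤ e^{2r + 2}, so ρ ≤ 1. On a suitable ray (z = it for sin/cos; z = t for sinh/cosh, t real → ∞), |cos(2z − 2)| grows like e^{2|t|}/2, so ρ ≥ 1. Hence ρ = 1.
Therefore ρ = 1.

Order ρ = 1.


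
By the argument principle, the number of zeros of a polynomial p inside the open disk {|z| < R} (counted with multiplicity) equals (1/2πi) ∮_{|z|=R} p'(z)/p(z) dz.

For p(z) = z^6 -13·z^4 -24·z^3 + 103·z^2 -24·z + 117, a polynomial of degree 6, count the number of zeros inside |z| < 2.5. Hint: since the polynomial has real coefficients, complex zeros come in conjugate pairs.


The zeros of p are: 3, (-3 + 2i), (-3 - 2i), (0 + 1i), (0 - 1i), 3.
Their magnitudes are: 3, 3.606, 3.606, 1, 1, 3.
Zeros with |z| < R = 2.5: (0 + 1i), (0 - 1i).
Count = 2.
By the argument principle, (1/2πi) ∮_{|z|=R} p'(z)/p(z) dz equals exactly this count.

Number of zeros inside |z| < 2.5: 2.


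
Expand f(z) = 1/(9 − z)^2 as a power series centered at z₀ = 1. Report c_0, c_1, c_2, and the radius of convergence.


Let w = z − z₀, so z = z₀ + w.
Then 9 − z = 9 − (z₀ + w) = (9 − z₀) − w = 8 − w.
f(z) = 1/(8 − w)^2 = (1/(8)^2) · (1 − w/(8))^{−2}.
By the binomial series (1−u)^{−2} = Σ_{n≥0} C(n+1, 1) u^n for |u|<1, with u = w/(8):
  c_n = C(n+1, 1) / (8)^(n+2).
  c_0 = 1/(8)^2 = 1/64.
  c_1 = 2/(8)^3 = 1/256.
  c_2 = 3/(8)^4 = 3/4096.
The series is valid for |w/d| < 1, i.e. |z − z₀| < |d|.
Radius of convergence: R = |9 − z₀| = |8| = 8 (distance from z₀ to the singularity z = 9).

c_0 = 1/64, c_1 = 1/256, c_2 = 3/4096; R = 8.


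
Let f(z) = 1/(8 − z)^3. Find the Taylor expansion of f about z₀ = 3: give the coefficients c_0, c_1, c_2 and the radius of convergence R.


Let w = z − z₀, so z = z₀ + w.
Then 8 − z = 8 − (z₀ + w) = (8 − z₀) − w = 5 − w.
f(z) = 1/(5 − w)^3 = (1/(5)^3) · (1 − w/(5))^{−3}.
By the binomial series (1−u)^{−3} = Σ_{n≥0} C(n+2, 2) u^n for |u|<1, with u = w/(5):
  c_n = C(n+2, 2) / (5)^(n+3).
  c_0 = 1/(5)^3 = 1/125.
  c_1 = 3/(5)^4 = 3/625.
  c_2 = 6/(5)^5 = 6/3125.
The series is valid for |w/d| < 1, i.e. |z − z₀| < |d|.
Radius of convergence: R = |8 − z₀| = |5| = 5 (distance from z₀ to the singularity z = 8).

c_0 = 1/125, c_1 = 3/625, c_2 = 6/3125; R = 5.


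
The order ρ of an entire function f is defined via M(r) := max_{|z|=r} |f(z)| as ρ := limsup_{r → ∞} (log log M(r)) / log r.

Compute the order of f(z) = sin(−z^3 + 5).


Write sin(w) = (e^{iw} ± e^{−iw})/(2 or 2i), so |sin(w)| ≤ e^{|w|}. With w = −z^3 + 5, |w| ≤ 1r^3 + 5 on |z|=r, giving M(r) ≤ e^{1r^3 + 5} and ρ ≤ 3. For the lower bound, choose z on |z|=r with -1z^3 purely imaginary of modulus 1r^3; then |sin(−z^3 + 5)| grows like e^{1r^3}/2, so ρ ≥ 3. Hence ρ = 3.
Therefore ρ = 3.

Order ρ = 3.


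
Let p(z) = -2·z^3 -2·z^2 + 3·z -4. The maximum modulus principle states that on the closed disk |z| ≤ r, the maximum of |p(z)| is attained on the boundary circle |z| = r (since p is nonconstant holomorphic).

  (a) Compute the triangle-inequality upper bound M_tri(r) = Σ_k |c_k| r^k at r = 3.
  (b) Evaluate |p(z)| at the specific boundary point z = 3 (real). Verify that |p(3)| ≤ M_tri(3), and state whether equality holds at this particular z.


Coefficients: c_0 = -4, c_1 = 3, c_2 = -2, c_3 = -2. Radius r = 3.
Part (a). Triangle bound: M_tri(r) = Σ_k |c_k| r^k
  = |-4|·3^0 + |3|·3^1 + |-2|·3^2 + |-2|·3^3
  = 4 + 9 + 18 + 54 = 85.
This bounds M(r) := max_{|z|=r} |p(z)| from above; equality holds iff all terms c_k z^k can be made to align in phase at a single z on |z|=r.
Part (b). At z = 3 (real, on the circle |z| = r):
  p(3) = (-4)·3^0 + (3)·3^1 + (-2)·3^2 + (-2)·3^3 = -67.
  |p(3)| = 67.
Check: |p(3)| = 67 ≤ 85 = M_tri(3). ✓ Equality does not hold at z = 3 (the coefficients have mixed signs, so the terms do not all align in phase there).

M_tri(3) = 85; |p(3)| = 67; equality at z=3: no.


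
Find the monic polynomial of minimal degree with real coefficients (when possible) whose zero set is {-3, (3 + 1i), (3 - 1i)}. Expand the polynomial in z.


The polynomial is p(z) = ∏_{α ∈ S} (z − α), where S = {-3, (3 + 1i), (3 - 1i)}.
Expanding the product yields: p(z) = z^3 -3·z^2 -8·z + 30.
Note conjugate pairs combine to real quadratics: (z − (3+1i))(z − (3−1i)) = z² − 6z + 10.
The resulting polynomial has degree 3 and real coefficients as required.

p(z) = z^3 -3·z^2 -8·z + 30.


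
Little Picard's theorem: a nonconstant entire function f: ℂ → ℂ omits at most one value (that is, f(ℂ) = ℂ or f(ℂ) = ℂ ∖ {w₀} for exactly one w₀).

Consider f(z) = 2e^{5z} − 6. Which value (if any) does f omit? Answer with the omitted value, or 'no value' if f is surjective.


Little Picard bounds the complement of f(ℂ) to at most one point.
e^{5z} is never zero on ℂ, so 2·e^{5z} takes every value in ℂ ∖ {0}. Adding -6 shifts the range to ℂ ∖ {-6}. Thus f omits exactly the value -6.

Omitted value: -6.


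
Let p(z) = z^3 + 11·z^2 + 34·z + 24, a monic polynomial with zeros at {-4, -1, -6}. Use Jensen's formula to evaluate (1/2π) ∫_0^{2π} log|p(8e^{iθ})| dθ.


Zeros: -6, -4, -1; r = 8.
Inside |z| < r: -6, -4, -1. Outside (|z| ≥ r): ∅.
p(0) = 24, so log|p(0)| = log(24) = 3.1781.
Apply Jensen: I(r) = log|p(0)| + Σ_k log(r/|z_k|), summed over zeros inside |z| < r.
  log(r/|z_k|) for z_k = -4: log(8/4) = 0.6931
  log(r/|z_k|) for z_k = -1: log(8/1) = 2.0794
  log(r/|z_k|) for z_k = -6: log(8/6) = 0.2877
Sum over inside zeros: 3.0603.
I(r) = log|p(0)| + (inside sum) = 3.1781 + 3.0603 = 6.2383.
Closed form (all zeros inside, monic): I(r) = n·log(r) = 3·log(8) = 6.2383. ✓

I(r) ≈ 6.2383.


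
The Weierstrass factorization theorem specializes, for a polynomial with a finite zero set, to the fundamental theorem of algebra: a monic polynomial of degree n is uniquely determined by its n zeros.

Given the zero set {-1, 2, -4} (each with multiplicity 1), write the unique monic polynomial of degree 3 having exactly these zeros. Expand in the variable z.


The polynomial is p(z) = ∏_{α ∈ S} (z − α), where S = {-1, 2, -4}.
Expanding the product yields: p(z) = z^3 + 3·z^2 -6·z -8.
The resulting polynomial has degree 3 and real coefficients as required.

p(z) = z^3 + 3·z^2 -6·z -8.


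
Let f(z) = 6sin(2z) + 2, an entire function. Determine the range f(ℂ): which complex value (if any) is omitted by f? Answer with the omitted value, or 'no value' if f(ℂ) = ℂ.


Little Picard bounds the complement of f(ℂ) to at most one point.
sin is entire and surjective onto ℂ: for every w ∈ ℂ, sin(ζ) = w has a solution ζ ∈ ℂ (e.g., via the complex inverse arcsin). With ζ = 2z this gives z = ζ/(2). Then 6·sin(2z) takes every value in 6·ℂ = ℂ, and adding 2 is a bijection of ℂ. So f is surjective and omits no value. (Note: only on the real line is sin bounded by [−1, 1].)

Omitted value: no value.


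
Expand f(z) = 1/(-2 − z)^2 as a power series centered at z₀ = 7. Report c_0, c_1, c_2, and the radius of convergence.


Let w = z − z₀, so z = z₀ + w.
Then -2 − z = -2 − (z₀ + w) = (-2 − z₀) − w = -9 − w.
f(z) = 1/(-9 − w)^2 = (1/(-9)^2) · (1 − w/(-9))^{−2}.
By the binomial series (1−u)^{−2} = Σ_{n≥0} C(n+1, 1) u^n for |u|<1, with u = w/(-9):
  c_n = C(n+1, 1) / (-9)^(n+2).
  c_0 = 1/(-9)^2 = 1/81.
  c_1 = 2/(-9)^3 = -2/729.
  c_2 = 3/(-9)^4 = 1/2187.
The series is valid for |w/d| < 1, i.e. |z − z₀| < |d|.
Radius of convergence: R = |-2 − z₀| = |-9| = 9 (distance from z₀ to the singularity z = -2).

c_0 = 1/81, c_1 = -2/729, c_2 = 1/2187; R = 9.


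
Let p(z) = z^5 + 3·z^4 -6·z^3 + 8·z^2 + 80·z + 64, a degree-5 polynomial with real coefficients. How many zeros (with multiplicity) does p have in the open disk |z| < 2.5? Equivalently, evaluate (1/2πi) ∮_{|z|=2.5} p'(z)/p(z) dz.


The zeros of p are: -4, -2, (2 + 2i), (2 - 2i), -1.
Their magnitudes are: 4, 2, 2.828, 2.828, 1.
Zeros with |z| < R = 2.5: -2, -1.
Count = 2.
By the argument principle, (1/2πi) ∮_{|z|=R} p'(z)/p(z) dz equals exactly this count.

Number of zeros inside |z| < 2.5: 2.


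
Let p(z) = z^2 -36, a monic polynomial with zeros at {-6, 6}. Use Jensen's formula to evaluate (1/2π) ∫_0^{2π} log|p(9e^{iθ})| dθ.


Zeros: -6, 6; r = 9.
Inside |z| < r: -6, 6. Outside (|z| ≥ r): ∅.
p(0) = -36, so log|p(0)| = log(36) = 3.5835.
Apply Jensen: I(r) = log|p(0)| + Σ_k log(r/|z_k|), summed over zeros inside |z| < r.
  log(r/|z_k|) for z_k = -6: log(9/6) = 0.4055
  log(r/|z_k|) for z_k = 6: log(9/6) = 0.4055
Sum over inside zeros: 0.8109.
I(r) = log|p(0)| + (inside sum) = 3.5835 + 0.8109 = 4.3944.
Closed form (all zeros inside, monic): I(r) = n·log(r) = 2·log(9) = 4.3944. ✓

I(r) ≈ 4.3944.
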